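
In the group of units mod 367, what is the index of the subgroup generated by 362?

6

Since 362 ∈ (Z/367Z)^×, its order divides φ(367) = 367 − 1 = 366 = 2 · 3 · 61.
Divisors of 366: 1, 2, 3, 6, 61, 122, 183, 366.
Test each divisor d:
362^1 ≡ 362
362^2 ≡ 25
362^3 ≡ 242
362^6 ≡ 211
362^61 ≡ 1
So ord_367(362) = 61, hence |⟨362⟩| = 61.
Index = |(Z/367Z)^×| / |⟨362⟩| = 366 / 61 = 6.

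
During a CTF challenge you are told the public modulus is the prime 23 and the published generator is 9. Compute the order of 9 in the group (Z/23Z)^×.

11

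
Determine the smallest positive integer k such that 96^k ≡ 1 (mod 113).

By Lagrange's theorem, ord_113(96) divides φ(113) = 113 − 1 = 112 = 2^4 · 7.
Divisors of 112: 1, 2, 4, 7, 8, 14, 16, 28, 56, 112.
Compute 96^d (mod 113) for the divisors d until we hit 1:
96^1 ≡ 96
96^2 ≡ 63
96^4 ≡ 14
96^7 ≡ 35
96^8 ≡ 83
96^14 ≡ 95
96^16 ≡ 109
96^28 ≡ 98
96^56 ≡ 112
96^112 ≡ 1
Therefore the multiplicative order of 96 modulo 113 is 112.

112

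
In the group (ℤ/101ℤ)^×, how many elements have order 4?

2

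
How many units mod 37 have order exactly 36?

12

φ(37) = 37 − 1 = 36 = 2^2 · 3^2.
(Z/37Z)^× is cyclic (|G| = 36); a cyclic group of order m has exactly φ(d) elements of each order d | m, and none otherwise.
36 = 2^2 · 3^2 divides 36, and φ(36) = 12.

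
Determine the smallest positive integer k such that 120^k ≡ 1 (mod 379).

189

By Lagrange's theorem, ord_379(120) divides φ(379) = 379 − 1 = 378 = 2 · 3^3 · 7.
Divisors of 378: 1, 2, 3, 6, 7, 9, 14, 18, 21, 27, 42, 54, 63, 126, 189, 378.
Check 120^d mod 379 for each divisor in increasing order:
120^1 ≡ 120 (mod 379)
120^2 ≡ 377 (mod 379)
120^3 ≡ 139 (mod 379)
120^6 ≡ 371 (mod 379)
120^7 ≡ 177 (mod 379)
120^9 ≡ 25 (mod 379)
120^14 ≡ 251 (mod 379)
120^18 ≡ 246 (mod 379)
120^21 ≡ 84 (mod 379)
120^27 ≡ 86 (mod 379)
120^42 ≡ 234 (mod 379)
120^54 ≡ 195 (mod 379)
120^63 ≡ 327 (mod 379)
120^126 ≡ 51 (mod 379)
120^189 ≡ 1 (mod 379) ✓
Hence ord(120) = 189.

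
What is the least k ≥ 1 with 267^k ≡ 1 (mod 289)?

272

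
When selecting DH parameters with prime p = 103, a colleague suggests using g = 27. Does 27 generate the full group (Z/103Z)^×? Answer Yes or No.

No

φ(103) = 103 − 1 = 102 = 2 · 3 · 17.
An element g generates (Z/103Z)^× iff g^(102/q) ≢ 1 (mod 103) for each prime q ∈ {2, 3, 17}.
27^51 ≡ 102 (mod 103)  [q = 2: ≢ 1 ✓]
27^34 ≡ 1 (mod 103)  [q = 3: ≡ 1 ✗]
27^6 ≡ 100 (mod 103)  [q = 17: ≢ 1 ✓]
Since 27^34 ≡ 1, the order of 27 divides 34 < 102, so 27 is not a primitive root.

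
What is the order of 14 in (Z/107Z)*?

53

The order of 14 must divide φ(107) = 107 − 1 = 106 = 2 · 53.
Divisors of 106: 1, 2, 53, 106.
Check 14^d mod 107 for each divisor in increasing order:
14^1 ≡ 14
14^2 ≡ 89
14^53 ≡ 1
Hence ord(14) = 53.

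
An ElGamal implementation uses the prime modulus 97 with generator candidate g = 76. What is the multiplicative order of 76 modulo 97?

ord(76) | φ(97) = 97 − 1 = 96 = 2^5 · 3.
Divisors of 96: 1, 2, 3, 4, 6, 8, 12, 16, 24, 32, 48, 96.
Evaluate successive powers at the divisors of 96:
76^1 ≡ 76 (mod 97)
76^2 ≡ 53 (mod 97)
76^3 ≡ 51 (mod 97)
76^4 ≡ 93 (mod 97)
76^6 ≡ 79 (mod 97)
76^8 ≡ 16 (mod 97)
76^12 ≡ 33 (mod 97)
76^16 ≡ 62 (mod 97)
76^24 ≡ 22 (mod 97)
76^32 ≡ 61 (mod 97)
76^48 ≡ 96 (mod 97)
76^96 ≡ 1 (mod 97) ✓
Therefore the multiplicative order of 76 modulo 97 is 96.

96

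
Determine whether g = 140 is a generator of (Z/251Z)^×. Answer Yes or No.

φ(251) = 251 − 1 = 250 = 2 · 5^3.
140 is a primitive root mod 251 iff 140^(φ(251)/q) ≢ 1 for every prime q | φ(251), i.e. q ∈ {2, 5}.
140^125 ≡ 1 (mod 251)  [q = 2: ≡ 1 ✗]
140^50 ≡ 113 (mod 251)  [q = 5: ≢ 1 ✓]
The check at q = 2 fails, so 140 generates a proper subgroup.

No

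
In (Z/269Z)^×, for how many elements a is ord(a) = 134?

66

φ(269) = 269 − 1 = 268 = 2^2 · 67.
(Z/269Z)^× is cyclic (|G| = 268); a cyclic group of order m has exactly φ(d) elements of each order d | m, and none otherwise.
134 = 2 · 67 divides 268, and φ(134) = 66.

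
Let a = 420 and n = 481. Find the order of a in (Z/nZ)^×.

36

The order of 420 must divide φ(481) = φ(13·37) = (13−1)·(37−1) = 12·36 = 432 = 2^4 · 3^3.
Divisors of 432: 1, 2, 3, 4, 6, 8, 9, 12, 16, 18, 24, 27, 36, 48, 54, 72, 108, 144, 216, 432.
Test each divisor d:
420^1 ≡ 420
420^2 ≡ 354
420^3 ≡ 51
420^4 ≡ 256
420^6 ≡ 196
420^8 ≡ 120
420^9 ≡ 376
420^12 ≡ 417
420^16 ≡ 451
420^18 ≡ 443
420^24 ≡ 248
420^27 ≡ 142
420^36 ≡ 1
So ord_481(420) = 36.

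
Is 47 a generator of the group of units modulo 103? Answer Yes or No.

No

φ(103) = 103 − 1 = 102 = 2 · 3 · 17.
It suffices to check that the order of 47 is not a proper divisor of 102: compute 47^(102/q) for q ∈ {2, 3, 17}.
47^51 ≡ 102 (mod 103)  [q = 2: ≢ 1 ✓]
47^34 ≡ 56 (mod 103)  [q = 3: ≢ 1 ✓]
47^6 ≡ 1 (mod 103)  [q = 17: ≡ 1 ✗]
The check at q = 17 fails, so 47 generates a proper subgroup.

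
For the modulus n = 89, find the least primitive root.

3

φ(89) = 89 − 1 = 88 = 2^3 · 11.
Test candidates g = 2, 3, … against the prime factors q ∈ {2, 11} of φ(89): g is a generator iff g^(88/q) ≢ 1 for every such q.
g = 2: 2^44 ≡ 1 — hits 1, so not a primitive root.
g = 3: 3^44 ≡ 88; 3^8 ≡ 64 — none is 1, so 3 is a primitive root.
The smallest primitive root modulo 89 is 3.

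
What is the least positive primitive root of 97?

φ(97) = 97 − 1 = 96 = 2^5 · 3.
Test candidates g = 2, 3, … against the prime factors q ∈ {2, 3} of φ(97): g is a generator iff g^(96/q) ≢ 1 for every such q.
g = 2: 2^48 ≡ 1 — hits 1, so not a primitive root.
g = 3: 3^48 ≡ 1 — hits 1, so not a primitive root.
g = 4: 4^48 ≡ 1 — hits 1, so not a primitive root.
g = 5: 5^48 ≡ 96; 5^32 ≡ 35 — none is 1, so 5 is a primitive root.
The smallest primitive root modulo 97 is 5.

5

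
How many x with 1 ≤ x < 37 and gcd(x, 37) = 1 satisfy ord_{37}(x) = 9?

φ(37) = 37 − 1 = 36 = 2^2 · 3^2.
In a cyclic group of order 36, there are φ(d) elements of order d for each divisor d of 36, and zero for non-divisors.
9 = 3^2 divides 36, and φ(9) = 6.

6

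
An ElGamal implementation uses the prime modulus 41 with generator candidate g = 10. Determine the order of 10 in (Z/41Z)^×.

ord(10) | φ(41) = 41 − 1 = 40 = 2^3 · 5.
Divisors of 40: 1, 2, 4, 5, 8, 10, 20, 40.
Compute 10^d (mod 41) for the divisors d until we hit 1:
10^1 ≡ 10
10^2 ≡ 18
10^4 ≡ 37
10^5 ≡ 1
The smallest such exponent is 5, so the order of 10 is 5.

5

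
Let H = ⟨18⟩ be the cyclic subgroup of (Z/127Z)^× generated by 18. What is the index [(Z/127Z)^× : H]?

Since 18 ∈ (Z/127Z)^×, its order divides φ(127) = 127 − 1 = 126 = 2 · 3^2 · 7.
Divisors of 126: 1, 2, 3, 6, 7, 9, 14, 18, 21, 42, 63, 126.
Check 18^d mod 127 for each divisor in increasing order:
18^1 ≡ 18 (mod 127)
18^2 ≡ 70 (mod 127)
18^3 ≡ 117 (mod 127)
18^6 ≡ 100 (mod 127)
18^7 ≡ 22 (mod 127)
18^9 ≡ 16 (mod 127)
18^14 ≡ 103 (mod 127)
18^18 ≡ 2 (mod 127)
18^21 ≡ 107 (mod 127)
18^42 ≡ 19 (mod 127)
18^63 ≡ 1 (mod 127) ✓
Thus |⟨18⟩| = ord(18) = 63.
[(Z/127Z)^× : ⟨18⟩] = 126/63 = 2.

2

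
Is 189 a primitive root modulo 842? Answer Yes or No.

φ(842) = φ(2)·φ(421) = 1·420 = 420 = 2^2 · 3 · 5 · 7.
189 is a primitive root mod 842 iff 189^(φ(842)/q) ≢ 1 for every prime q | φ(842), i.e. q ∈ {2, 3, 5, 7}.
189^210 ≡ 1 (mod 842)  [q = 2: ≡ 1 ✗]
189^140 ≡ 1 (mod 842)  [q = 3: ≡ 1 ✗]
189^84 ≡ 775 (mod 842)  [q = 5: ≢ 1 ✓]
189^60 ≡ 385 (mod 842)  [q = 7: ≢ 1 ✓]
The check at q = 2 fails, so 189 generates a proper subgroup.

No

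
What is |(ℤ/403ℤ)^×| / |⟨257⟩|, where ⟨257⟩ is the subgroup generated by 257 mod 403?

The order of 257 must divide φ(403) = φ(13·31) = (13−1)·(31−1) = 12·30 = 360 = 2^3 · 3^2 · 5.
Divisors of 360: 1, 2, 3, 4, 5, 6, 8, 9, 10, 12, 15, 18, 20, 24, 30, 36, 40, 45, 60, 72, 90, 120, 180, 360.
Check 257^d mod 403 for each divisor in increasing order:
257^1 ≡ 257
257^2 ≡ 360
257^3 ≡ 233
257^4 ≡ 237
257^5 ≡ 56
257^6 ≡ 287
257^8 ≡ 152
257^9 ≡ 376
257^10 ≡ 315
257^12 ≡ 157
257^15 ≡ 311
257^18 ≡ 326
257^20 ≡ 87
257^24 ≡ 66
257^30 ≡ 1
So ord_403(257) = 30, hence |⟨257⟩| = 30.
The index is φ(403) / ord(257) = 360 / 30 = 12.

12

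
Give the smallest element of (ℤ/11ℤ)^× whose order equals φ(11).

2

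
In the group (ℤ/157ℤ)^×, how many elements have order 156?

φ(157) = 157 − 1 = 156 = 2^2 · 3 · 13.
Since (Z/157Z)^× is cyclic of order 156, the number of elements of order d is φ(d) when d | 156 and 0 otherwise.
156 = 2^2 · 3 · 13 divides 156, and φ(156) = 48.

48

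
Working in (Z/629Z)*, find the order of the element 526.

12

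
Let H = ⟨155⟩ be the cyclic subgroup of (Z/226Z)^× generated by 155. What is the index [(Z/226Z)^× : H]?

7

Since 155 ∈ (Z/226Z)^×, its order divides φ(226) = φ(2)·φ(113) = 1·112 = 112 = 2^4 · 7.
Divisors of 112: 1, 2, 4, 7, 8, 14, 16, 28, 56, 112.
Compute 155^d (mod 226) for the divisors d until we hit 1:
155^1 ≡ 155 (mod 226)
155^2 ≡ 69 (mod 226)
155^4 ≡ 15 (mod 226)
155^7 ≡ 191 (mod 226)
155^8 ≡ 225 (mod 226)
155^14 ≡ 95 (mod 226)
155^16 ≡ 1 (mod 226) ✓
Thus |⟨155⟩| = ord(155) = 16.
[(Z/226Z)^× : ⟨155⟩] = 112/16 = 7.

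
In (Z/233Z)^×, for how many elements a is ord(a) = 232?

112

φ(233) = 233 − 1 = 232 = 2^3 · 29.
(Z/233Z)^× is cyclic (|G| = 232); a cyclic group of order m has exactly φ(d) elements of each order d | m, and none otherwise.
232 = 2^3 · 29 divides 232, and φ(232) = 112.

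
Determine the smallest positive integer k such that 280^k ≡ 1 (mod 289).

Since 280 ∈ (Z/289Z)^×, its order divides φ(289) = φ(17^2) = 17·(17−1) = 272 = 2^4 · 17.
Divisors of 272: 1, 2, 4, 8, 16, 17, 34, 68, 136, 272.
Check 280^d mod 289 for each divisor in increasing order:
280^1 ≡ 280 (mod 289)
280^2 ≡ 81 (mod 289)
280^4 ≡ 203 (mod 289)
280^8 ≡ 171 (mod 289)
280^16 ≡ 52 (mod 289)
280^17 ≡ 110 (mod 289)
280^34 ≡ 251 (mod 289)
280^68 ≡ 288 (mod 289)
280^136 ≡ 1 (mod 289) ✓
Hence ord(280) = 136.

136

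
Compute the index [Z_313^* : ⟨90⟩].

ord(90) | φ(313) = 313 − 1 = 312 = 2^3 · 3 · 13.
Divisors of 312: 1, 2, 3, 4, 6, 8, 12, 13, 24, 26, 39, 52, 78, 104, 156, 312.
Check 90^d mod 313 for each divisor in increasing order:
90^1 ≡ 90 (mod 313)
90^2 ≡ 275 (mod 313)
90^3 ≡ 23 (mod 313)
90^4 ≡ 192 (mod 313)
90^6 ≡ 216 (mod 313)
90^8 ≡ 243 (mod 313)
90^12 ≡ 19 (mod 313)
90^13 ≡ 145 (mod 313)
90^24 ≡ 48 (mod 313)
90^26 ≡ 54 (mod 313)
90^39 ≡ 5 (mod 313)
90^52 ≡ 99 (mod 313)
90^78 ≡ 25 (mod 313)
90^104 ≡ 98 (mod 313)
90^156 ≡ 312 (mod 313)
90^312 ≡ 1 (mod 313) ✓
The order of 90 is 312, so the subgroup it generates has 312 elements.
Index = |(Z/313Z)^×| / |⟨90⟩| = 312 / 312 = 1.

1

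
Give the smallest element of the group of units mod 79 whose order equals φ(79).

3

φ(79) = 79 − 1 = 78 = 2 · 3 · 13.
g is a primitive root iff g^(78/q) ≢ 1 (mod 79) for each prime q ∈ {2, 3, 13}.
g = 2: 2^39 ≡ 1 — hits 1, so not a primitive root.
g = 3: 3^39 ≡ 78; 3^26 ≡ 23; 3^6 ≡ 18 — none is 1, so 3 is a primitive root.
Hence the least primitive root of 79 is 3.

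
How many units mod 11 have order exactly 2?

1

φ(11) = 11 − 1 = 10 = 2 · 5.
Since (Z/11Z)^× is cyclic of order 10, the number of elements of order d is φ(d) when d | 10 and 0 otherwise.
2 | 10, and φ(2) = 2 − 1 = 1.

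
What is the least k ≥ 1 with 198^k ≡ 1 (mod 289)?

ord(198) | φ(289) = φ(17^2) = 17·(17−1) = 272 = 2^4 · 17.
Divisors of 272: 1, 2, 4, 8, 16, 17, 34, 68, 136, 272.
Evaluate successive powers at the divisors of 272:
198^1 ≡ 198 (mod 289)
198^2 ≡ 189 (mod 289)
198^4 ≡ 174 (mod 289)
198^8 ≡ 220 (mod 289)
198^16 ≡ 137 (mod 289)
198^17 ≡ 249 (mod 289)
198^34 ≡ 155 (mod 289)
198^68 ≡ 38 (mod 289)
198^136 ≡ 288 (mod 289)
198^272 ≡ 1 (mod 289) ✓
Hence ord(198) = 272.

272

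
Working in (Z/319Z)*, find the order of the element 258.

Since 258 ∈ (Z/319Z)^×, its order divides φ(319) = φ(11·29) = (11−1)·(29−1) = 10·28 = 280 = 2^3 · 5 · 7.
Divisors of 280: 1, 2, 4, 5, 7, 8, 10, 14, 20, 28, 35, 40, 56, 70, 140, 280.
Test each divisor d:
258^1 ≡ 258
258^2 ≡ 212
258^4 ≡ 284
258^5 ≡ 221
258^7 ≡ 278
258^8 ≡ 268
258^10 ≡ 34
258^14 ≡ 86
258^20 ≡ 199
258^28 ≡ 59
258^35 ≡ 133
258^40 ≡ 45
258^56 ≡ 291
258^70 ≡ 144
258^140 ≡ 1
The smallest such exponent is 140, so the order of 258 is 140.

140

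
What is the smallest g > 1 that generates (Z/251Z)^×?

φ(251) = 251 − 1 = 250 = 2 · 5^3.
Test candidates g = 2, 3, … against the prime factors q ∈ {2, 5} of φ(251): g is a generator iff g^(250/q) ≢ 1 for every such q.
g = 2: 2^125 ≡ 250; 2^50 ≡ 1 — hits 1, so not a primitive root.
g = 3: 3^125 ≡ 1 — hits 1, so not a primitive root.
g = 4: 4^125 ≡ 1 — hits 1, so not a primitive root.
g = 5: 5^125 ≡ 1 — hits 1, so not a primitive root.
g = 6: 6^125 ≡ 250; 6^50 ≡ 219 — none is 1, so 6 is a primitive root.
So 6 is the smallest generator of (Z/251Z)^×.

6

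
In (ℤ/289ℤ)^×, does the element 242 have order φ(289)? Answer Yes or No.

φ(289) = φ(17^2) = 17·(17−1) = 272 = 2^4 · 17.
It suffices to check that the order of 242 is not a proper divisor of 272: compute 242^(272/q) for q ∈ {2, 17}.
242^136 ≡ 1 (mod 289)  [q = 2: ≡ 1 ✗]
242^16 ≡ 239 (mod 289)  [q = 17: ≢ 1 ✓]
242^136 ≡ 1 shows ord(242) | 136, strictly less than φ(289); not a primitive root.

No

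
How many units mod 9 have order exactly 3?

φ(9) = φ(3^2) = 3·(3−1) = 6 = 2 · 3.
(Z/9Z)^× is cyclic (|G| = 6); a cyclic group of order m has exactly φ(d) elements of each order d | m, and none otherwise.
3 | 6, and φ(3) = 3 − 1 = 2.

2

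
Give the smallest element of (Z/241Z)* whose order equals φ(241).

7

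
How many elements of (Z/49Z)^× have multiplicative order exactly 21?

12

φ(49) = φ(7^2) = 7·(7−1) = 42 = 2 · 3 · 7.
In a cyclic group of order 42, there are φ(d) elements of order d for each divisor d of 42, and zero for non-divisors.
21 = 3 · 7 divides 42, and φ(21) = 12.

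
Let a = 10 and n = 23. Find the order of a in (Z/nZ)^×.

22

Since 10 ∈ (Z/23Z)^×, its order divides φ(23) = 23 − 1 = 22 = 2 · 11.
Divisors of 22: 1, 2, 11, 22.
Check 10^d mod 23 for each divisor in increasing order:
10^1 ≡ 10
10^2 ≡ 8
10^11 ≡ 22
10^22 ≡ 1
The smallest such exponent is 22, so the order of 10 is 22.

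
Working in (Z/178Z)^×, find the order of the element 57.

22

By Lagrange's theorem, ord_178(57) divides φ(178) = φ(2)·φ(89) = 1·88 = 88 = 2^3 · 11.
Divisors of 88: 1, 2, 4, 8, 11, 22, 44, 88.
Test each divisor d:
57^1 ≡ 57 (mod 178)
57^2 ≡ 45 (mod 178)
57^4 ≡ 67 (mod 178)
57^8 ≡ 39 (mod 178)
57^11 ≡ 177 (mod 178)
57^22 ≡ 1 (mod 178) ✓
The smallest such exponent is 22, so the order of 57 is 22.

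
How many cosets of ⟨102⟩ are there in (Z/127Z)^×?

By Lagrange's theorem, ord_127(102) divides φ(127) = 127 − 1 = 126 = 2 · 3^2 · 7.
Divisors of 126: 1, 2, 3, 6, 7, 9, 14, 18, 21, 42, 63, 126.
Evaluate successive powers at the divisors of 126:
102^1 ≡ 102 (mod 127)
102^2 ≡ 117 (mod 127)
102^3 ≡ 123 (mod 127)
102^6 ≡ 16 (mod 127)
102^7 ≡ 108 (mod 127)
102^9 ≡ 63 (mod 127)
102^14 ≡ 107 (mod 127)
102^18 ≡ 32 (mod 127)
102^21 ≡ 126 (mod 127)
102^42 ≡ 1 (mod 127) ✓
So ord_127(102) = 42, hence |⟨102⟩| = 42.
[(Z/127Z)^× : ⟨102⟩] = 126/42 = 3.

3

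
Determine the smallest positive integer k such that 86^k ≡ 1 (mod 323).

18

ord(86) | φ(323) = φ(17·19) = (17−1)·(19−1) = 16·18 = 288 = 2^5 · 3^2.
Divisors of 288: 1, 2, 3, 4, 6, 8, 9, 12, 16, 18, 24, 32, 36, 48, 72, 96, 144, 288.
Test each divisor d:
86^1 ≡ 86 (mod 323)
86^2 ≡ 290 (mod 323)
86^3 ≡ 69 (mod 323)
86^4 ≡ 120 (mod 323)
86^6 ≡ 239 (mod 323)
86^8 ≡ 188 (mod 323)
86^9 ≡ 18 (mod 323)
86^12 ≡ 273 (mod 323)
86^16 ≡ 137 (mod 323)
86^18 ≡ 1 (mod 323) ✓
Therefore the multiplicative order of 86 modulo 323 is 18.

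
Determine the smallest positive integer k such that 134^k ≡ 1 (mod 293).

By Lagrange's theorem, ord_293(134) divides φ(293) = 293 − 1 = 292 = 2^2 · 73.
Divisors of 292: 1, 2, 4, 73, 146, 292.
Test each divisor d:
134^1 ≡ 134 (mod 293)
134^2 ≡ 83 (mod 293)
134^4 ≡ 150 (mod 293)
134^73 ≡ 155 (mod 293)
134^146 ≡ 292 (mod 293)
134^292 ≡ 1 (mod 293) ✓
The smallest such exponent is 292, so the order of 134 is 292.

292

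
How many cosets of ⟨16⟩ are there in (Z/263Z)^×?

ord(16) | φ(263) = 263 − 1 = 262 = 2 · 131.
Divisors of 262: 1, 2, 131, 262.
Check 16^d mod 263 for each divisor in increasing order:
16^1 ≡ 16
16^2 ≡ 256
16^131 ≡ 1
Thus |⟨16⟩| = ord(16) = 131.
The index is φ(263) / ord(16) = 262 / 131 = 2.

2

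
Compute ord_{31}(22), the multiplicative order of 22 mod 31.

30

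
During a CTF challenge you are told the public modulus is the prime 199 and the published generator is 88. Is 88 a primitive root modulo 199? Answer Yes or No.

No

φ(199) = 199 − 1 = 198 = 2 · 3^2 · 11.
An element g generates (Z/199Z)^× iff g^(198/q) ≢ 1 (mod 199) for each prime q ∈ {2, 3, 11}.
88^99 ≡ 198 (mod 199)  [q = 2: ≢ 1 ✓]
88^66 ≡ 1 (mod 199)  [q = 3: ≡ 1 ✗]
88^18 ≡ 125 (mod 199)  [q = 11: ≢ 1 ✓]
The check at q = 3 fails, so 88 generates a proper subgroup.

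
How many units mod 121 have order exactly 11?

φ(121) = φ(11^2) = 11·(11−1) = 110 = 2 · 5 · 11.
Since (Z/121Z)^× is cyclic of order 110, the number of elements of order d is φ(d) when d | 110 and 0 otherwise.
11 | 110, and φ(11) = 11 − 1 = 10.

10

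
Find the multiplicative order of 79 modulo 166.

By Lagrange's theorem, ord_166(79) divides φ(166) = φ(2)·φ(83) = 1·82 = 82 = 2 · 41.
Divisors of 82: 1, 2, 41, 82.
Check 79^d mod 166 for each divisor in increasing order:
79^1 ≡ 79 (mod 166)
79^2 ≡ 99 (mod 166)
79^41 ≡ 165 (mod 166)
79^82 ≡ 1 (mod 166) ✓
Hence ord(79) = 82.

82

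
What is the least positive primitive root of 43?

3

φ(43) = 43 − 1 = 42 = 2 · 3 · 7.
g is a primitive root iff g^(42/q) ≢ 1 (mod 43) for each prime q ∈ {2, 3, 7}.
g = 2: 2^21 ≡ 42; 2^14 ≡ 1 — hits 1, so not a primitive root.
g = 3: 3^21 ≡ 42; 3^14 ≡ 36; 3^6 ≡ 41 — none is 1, so 3 is a primitive root.
So 3 is the smallest generator of (Z/43Z)^×.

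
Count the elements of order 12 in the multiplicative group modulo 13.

4

φ(13) = 13 − 1 = 12 = 2^2 · 3.
Since (Z/13Z)^× is cyclic of order 12, the number of elements of order d is φ(d) when d | 12 and 0 otherwise.
12 = 2^2 · 3 divides 12, and φ(12) = 4.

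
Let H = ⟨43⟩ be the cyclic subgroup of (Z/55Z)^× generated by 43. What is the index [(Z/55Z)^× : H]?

By Lagrange's theorem, ord_55(43) divides φ(55) = φ(5·11) = (5−1)·(11−1) = 4·10 = 40 = 2^3 · 5.
Divisors of 40: 1, 2, 4, 5, 8, 10, 20, 40.
Check 43^d mod 55 for each divisor in increasing order:
43^1 ≡ 43 (mod 55)
43^2 ≡ 34 (mod 55)
43^4 ≡ 1 (mod 55) ✓
So ord_55(43) = 4, hence |⟨43⟩| = 4.
[(Z/55Z)^× : ⟨43⟩] = 40/4 = 10.

10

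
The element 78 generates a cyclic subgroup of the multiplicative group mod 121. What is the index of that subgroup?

10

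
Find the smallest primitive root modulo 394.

3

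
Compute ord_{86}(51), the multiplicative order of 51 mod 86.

14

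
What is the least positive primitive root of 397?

5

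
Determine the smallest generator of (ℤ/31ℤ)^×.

φ(31) = 31 − 1 = 30 = 2 · 3 · 5.
g is a primitive root iff g^(30/q) ≢ 1 (mod 31) for each prime q ∈ {2, 3, 5}.
g = 2: 2^15 ≡ 1 — hits 1, so not a primitive root.
g = 3: 3^15 ≡ 30; 3^10 ≡ 25; 3^6 ≡ 16 — none is 1, so 3 is a primitive root.
So 3 is the smallest generator of (Z/31Z)^×.

3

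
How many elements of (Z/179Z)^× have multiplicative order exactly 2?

1

φ(179) = 179 − 1 = 178 = 2 · 89.
(Z/179Z)^× is cyclic (|G| = 178); a cyclic group of order m has exactly φ(d) elements of each order d | m, and none otherwise.
2 | 178, and φ(2) = 2 − 1 = 1.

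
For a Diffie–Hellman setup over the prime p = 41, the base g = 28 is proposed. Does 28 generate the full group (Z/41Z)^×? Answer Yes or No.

Yes

φ(41) = 41 − 1 = 40 = 2^3 · 5.
An element g generates (Z/41Z)^× iff g^(40/q) ≢ 1 (mod 41) for each prime q ∈ {2, 5}.
28^20 ≡ 40 (mod 41)  [q = 2: ≢ 1 ✓]
28^8 ≡ 10 (mod 41)  [q = 5: ≢ 1 ✓]
All checks pass, so 28 has order 40 and is a primitive root modulo 41.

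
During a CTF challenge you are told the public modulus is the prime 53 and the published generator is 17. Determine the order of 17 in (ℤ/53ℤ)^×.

ord(17) | φ(53) = 53 − 1 = 52 = 2^2 · 13.
Divisors of 52: 1, 2, 4, 13, 26, 52.
Test each divisor d:
17^1 ≡ 17 (mod 53)
17^2 ≡ 24 (mod 53)
17^4 ≡ 46 (mod 53)
17^13 ≡ 52 (mod 53)
17^26 ≡ 1 (mod 53) ✓
The smallest such exponent is 26, so the order of 17 is 26.

26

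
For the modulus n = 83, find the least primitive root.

2

φ(83) = 83 − 1 = 82 = 2 · 41.
Test candidates g = 2, 3, … against the prime factors q ∈ {2, 41} of φ(83): g is a generator iff g^(82/q) ≢ 1 for every such q.
g = 2: 2^41 ≡ 82; 2^2 ≡ 4 — none is 1, so 2 is a primitive root.
So 2 is the smallest generator of (Z/83Z)^×.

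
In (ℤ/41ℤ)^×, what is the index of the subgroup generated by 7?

1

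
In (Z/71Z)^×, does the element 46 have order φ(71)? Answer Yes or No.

φ(71) = 71 − 1 = 70 = 2 · 5 · 7.
46 is a primitive root mod 71 iff 46^(φ(71)/q) ≢ 1 for every prime q | φ(71), i.e. q ∈ {2, 5, 7}.
46^35 ≡ 70 (mod 71)  [q = 2: ≢ 1 ✓]
46^14 ≡ 54 (mod 71)  [q = 5: ≢ 1 ✓]
46^10 ≡ 1 (mod 71)  [q = 7: ≡ 1 ✗]
Since 46^10 ≡ 1, the order of 46 divides 10 < 70, so 46 is not a primitive root.

No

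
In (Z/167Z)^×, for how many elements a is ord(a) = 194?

0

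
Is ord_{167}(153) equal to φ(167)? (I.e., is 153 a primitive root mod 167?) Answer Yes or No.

Yes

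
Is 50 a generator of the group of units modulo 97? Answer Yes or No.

φ(97) = 97 − 1 = 96 = 2^5 · 3.
An element g generates (Z/97Z)^× iff g^(96/q) ≢ 1 (mod 97) for each prime q ∈ {2, 3}.
50^48 ≡ 1 (mod 97)  [q = 2: ≡ 1 ✗]
50^32 ≡ 1 (mod 97)  [q = 3: ≡ 1 ✗]
The check at q = 2 fails, so 50 generates a proper subgroup.

No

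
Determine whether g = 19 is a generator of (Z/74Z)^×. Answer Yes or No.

Yes

φ(74) = φ(2)·φ(37) = 1·36 = 36 = 2^2 · 3^2.
An element g generates (Z/74Z)^× iff g^(36/q) ≢ 1 (mod 74) for each prime q ∈ {2, 3}.
19^18 ≡ 73 (mod 74)  [q = 2: ≢ 1 ✓]
19^12 ≡ 47 (mod 74)  [q = 3: ≢ 1 ✓]
None equal 1, so ord_74(19) = 36: 19 is a primitive root.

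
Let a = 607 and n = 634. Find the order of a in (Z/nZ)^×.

By Lagrange's theorem, ord_634(607) divides φ(634) = φ(2)·φ(317) = 1·316 = 316 = 2^2 · 79.
Divisors of 316: 1, 2, 4, 79, 158, 316.
Test each divisor d:
607^1 ≡ 607
607^2 ≡ 95
607^4 ≡ 149
607^79 ≡ 203
607^158 ≡ 633
607^316 ≡ 1
So ord_634(607) = 316.

316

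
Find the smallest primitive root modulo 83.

2

φ(83) = 83 − 1 = 82 = 2 · 41.
Test candidates g = 2, 3, … against the prime factors q ∈ {2, 41} of φ(83): g is a generator iff g^(82/q) ≢ 1 for every such q.
g = 2: 2^41 ≡ 82; 2^2 ≡ 4 — none is 1, so 2 is a primitive root.
So 2 is the smallest generator of (Z/83Z)^×.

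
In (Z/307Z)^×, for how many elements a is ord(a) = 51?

32

φ(307) = 307 − 1 = 306 = 2 · 3^2 · 17.
In a cyclic group of order 306, there are φ(d) elements of order d for each divisor d of 306, and zero for non-divisors.
51 = 3 · 17 divides 306, and φ(51) = 32.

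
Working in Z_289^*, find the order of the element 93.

By Lagrange's theorem, ord_289(93) divides φ(289) = φ(17^2) = 17·(17−1) = 272 = 2^4 · 17.
Divisors of 272: 1, 2, 4, 8, 16, 17, 34, 68, 136, 272.
Test each divisor d:
93^1 ≡ 93
93^2 ≡ 268
93^4 ≡ 152
93^8 ≡ 273
93^16 ≡ 256
93^17 ≡ 110
93^34 ≡ 251
93^68 ≡ 288
93^136 ≡ 1
The smallest such exponent is 136, so the order of 93 is 136.

136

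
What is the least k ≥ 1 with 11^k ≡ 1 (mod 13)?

12

The order of 11 must divide φ(13) = 13 − 1 = 12 = 2^2 · 3.
Divisors of 12: 1, 2, 3, 4, 6, 12.
Compute 11^d (mod 13) for the divisors d until we hit 1:
11^1 ≡ 11
11^2 ≡ 4
11^3 ≡ 5
11^4 ≡ 3
11^6 ≡ 12
11^12 ≡ 1
Therefore the multiplicative order of 11 modulo 13 is 12.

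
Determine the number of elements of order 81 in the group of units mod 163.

54

φ(163) = 163 − 1 = 162 = 2 · 3^4.
Since (Z/163Z)^× is cyclic of order 162, the number of elements of order d is φ(d) when d | 162 and 0 otherwise.
81 = 3^4 divides 162, and φ(81) = 54.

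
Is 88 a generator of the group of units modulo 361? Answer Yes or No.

φ(361) = φ(19^2) = 19·(19−1) = 342 = 2 · 3^2 · 19.
Test 88^(342/q) mod 361 for each prime factor q of 342:
88^171 ≡ 360 (mod 361)  [q = 2: ≢ 1 ✓]
88^114 ≡ 1 (mod 361)  [q = 3: ≡ 1 ✗]
88^18 ≡ 210 (mod 361)  [q = 19: ≢ 1 ✓]
88^114 ≡ 1 shows ord(88) | 114, strictly less than φ(361); not a primitive root.

No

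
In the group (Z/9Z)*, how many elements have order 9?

φ(9) = φ(3^2) = 3·(3−1) = 6 = 2 · 3.
In a cyclic group of order 6, there are φ(d) elements of order d for each divisor d of 6, and zero for non-divisors.
Here 6 is not a multiple of 9, so there are no elements of order 9.

0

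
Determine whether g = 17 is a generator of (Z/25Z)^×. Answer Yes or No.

Yes

φ(25) = φ(5^2) = 5·(5−1) = 20 = 2^2 · 5.
17 is a primitive root mod 25 iff 17^(φ(25)/q) ≢ 1 for every prime q | φ(25), i.e. q ∈ {2, 5}.
17^10 ≡ 24 (mod 25)  [q = 2: ≢ 1 ✓]
17^4 ≡ 21 (mod 25)  [q = 5: ≢ 1 ✓]
Every test exponent gives a nontrivial residue, hence 17 generates the full group.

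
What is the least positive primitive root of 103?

5

φ(103) = 103 − 1 = 102 = 2 · 3 · 17.
g is a primitive root iff g^(102/q) ≢ 1 (mod 103) for each prime q ∈ {2, 3, 17}.
g = 2: 2^51 ≡ 1 — hits 1, so not a primitive root.
g = 3: 3^51 ≡ 102; 3^34 ≡ 1 — hits 1, so not a primitive root.
g = 4: 4^51 ≡ 1 — hits 1, so not a primitive root.
g = 5: 5^51 ≡ 102; 5^34 ≡ 56; 5^6 ≡ 72 — none is 1, so 5 is a primitive root.
So 5 is the smallest generator of (Z/103Z)^×.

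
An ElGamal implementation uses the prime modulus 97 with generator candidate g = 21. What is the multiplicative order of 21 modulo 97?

By Lagrange's theorem, ord_97(21) divides φ(97) = 97 − 1 = 96 = 2^5 · 3.
Divisors of 96: 1, 2, 3, 4, 6, 8, 12, 16, 24, 32, 48, 96.
Check 21^d mod 97 for each divisor in increasing order:
21^1 ≡ 21 (mod 97)
21^2 ≡ 53 (mod 97)
21^3 ≡ 46 (mod 97)
21^4 ≡ 93 (mod 97)
21^6 ≡ 79 (mod 97)
21^8 ≡ 16 (mod 97)
21^12 ≡ 33 (mod 97)
21^16 ≡ 62 (mod 97)
21^24 ≡ 22 (mod 97)
21^32 ≡ 61 (mod 97)
21^48 ≡ 96 (mod 97)
21^96 ≡ 1 (mod 97) ✓
The smallest such exponent is 96, so the order of 21 is 96.

96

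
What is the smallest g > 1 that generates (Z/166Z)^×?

5

φ(166) = φ(2)·φ(83) = 1·82 = 82 = 2 · 41.
Test candidates g = 2, 3, … against the prime factors q ∈ {2, 41} of φ(166): g is a generator iff g^(82/q) ≢ 1 for every such q.
g = 2: gcd(2, 166) = 2 > 1, not a unit — skip.
g = 3: 3^41 ≡ 1 — hits 1, so not a primitive root.
g = 4: gcd(4, 166) = 2 > 1, not a unit — skip.
g = 5: 5^41 ≡ 165; 5^2 ≡ 25 — none is 1, so 5 is a primitive root.
So 5 is the smallest generator of (Z/166Z)^×.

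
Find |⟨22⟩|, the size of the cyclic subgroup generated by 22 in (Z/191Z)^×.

190

Since 22 ∈ (Z/191Z)^×, its order divides φ(191) = 191 − 1 = 190 = 2 · 5 · 19.
Divisors of 190: 1, 2, 5, 10, 19, 38, 95, 190.
Compute 22^d (mod 191) for the divisors d until we hit 1:
22^1 ≡ 22
22^2 ≡ 102
22^5 ≡ 70
22^10 ≡ 125
22^19 ≡ 7
22^38 ≡ 49
22^95 ≡ 190
22^190 ≡ 1
So ord_191(22) = 190.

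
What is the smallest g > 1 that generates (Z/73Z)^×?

5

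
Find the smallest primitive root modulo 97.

5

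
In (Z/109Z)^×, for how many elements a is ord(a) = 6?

2

φ(109) = 109 − 1 = 108 = 2^2 · 3^3.
In a cyclic group of order 108, there are φ(d) elements of order d for each divisor d of 108, and zero for non-divisors.
6 = 2 · 3 divides 108, and φ(6) = 2.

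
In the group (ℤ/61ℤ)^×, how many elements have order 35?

0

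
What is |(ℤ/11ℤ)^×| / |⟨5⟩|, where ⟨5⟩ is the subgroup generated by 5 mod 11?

2

Since 5 ∈ (Z/11Z)^×, its order divides φ(11) = 11 − 1 = 10 = 2 · 5.
Divisors of 10: 1, 2, 5, 10.
Test each divisor d:
5^1 ≡ 5 (mod 11)
5^2 ≡ 3 (mod 11)
5^5 ≡ 1 (mod 11) ✓
Thus |⟨5⟩| = ord(5) = 5.
[(Z/11Z)^× : ⟨5⟩] = 10/5 = 2.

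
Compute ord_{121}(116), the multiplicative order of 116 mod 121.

110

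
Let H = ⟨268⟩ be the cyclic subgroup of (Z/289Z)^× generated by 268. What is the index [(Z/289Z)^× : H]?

By Lagrange's theorem, ord_289(268) divides φ(289) = φ(17^2) = 17·(17−1) = 272 = 2^4 · 17.
Divisors of 272: 1, 2, 4, 8, 16, 17, 34, 68, 136, 272.
Test each divisor d:
268^1 ≡ 268 (mod 289)
268^2 ≡ 152 (mod 289)
268^4 ≡ 273 (mod 289)
268^8 ≡ 256 (mod 289)
268^16 ≡ 222 (mod 289)
268^17 ≡ 251 (mod 289)
268^34 ≡ 288 (mod 289)
268^68 ≡ 1 (mod 289) ✓
The order of 268 is 68, so the subgroup it generates has 68 elements.
The index is φ(289) / ord(268) = 272 / 68 = 4.

4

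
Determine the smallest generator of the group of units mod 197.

φ(197) = 197 − 1 = 196 = 2^2 · 7^2.
Test candidates g = 2, 3, … against the prime factors q ∈ {2, 7} of φ(197): g is a generator iff g^(196/q) ≢ 1 for every such q.
g = 2: 2^98 ≡ 196; 2^28 ≡ 104 — none is 1, so 2 is a primitive root.
So 2 is the smallest generator of (Z/197Z)^×.

2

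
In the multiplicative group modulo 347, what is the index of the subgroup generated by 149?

2

ord(149) | φ(347) = 347 − 1 = 346 = 2 · 173.
Divisors of 346: 1, 2, 173, 346.
Compute 149^d (mod 347) for the divisors d until we hit 1:
149^1 ≡ 149 (mod 347)
149^2 ≡ 340 (mod 347)
149^173 ≡ 1 (mod 347) ✓
The order of 149 is 173, so the subgroup it generates has 173 elements.
Index = |(Z/347Z)^×| / |⟨149⟩| = 346 / 173 = 2.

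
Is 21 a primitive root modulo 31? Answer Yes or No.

φ(31) = 31 − 1 = 30 = 2 · 3 · 5.
It suffices to check that the order of 21 is not a proper divisor of 30: compute 21^(30/q) for q ∈ {2, 3, 5}.
21^15 ≡ 30 (mod 31)  [q = 2: ≢ 1 ✓]
21^10 ≡ 5 (mod 31)  [q = 3: ≢ 1 ✓]
21^6 ≡ 2 (mod 31)  [q = 5: ≢ 1 ✓]
All checks pass, so 21 has order 30 and is a primitive root modulo 31.

Yes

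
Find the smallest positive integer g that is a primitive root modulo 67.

φ(67) = 67 − 1 = 66 = 2 · 3 · 11.
g is a primitive root iff g^(66/q) ≢ 1 (mod 67) for each prime q ∈ {2, 3, 11}.
g = 2: 2^33 ≡ 66; 2^22 ≡ 37; 2^6 ≡ 64 — none is 1, so 2 is a primitive root.
The smallest primitive root modulo 67 is 2.

2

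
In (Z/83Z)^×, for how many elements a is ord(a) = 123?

0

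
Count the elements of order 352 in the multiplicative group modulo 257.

φ(257) = 257 − 1 = 256 = 2^8.
In a cyclic group of order 256, there are φ(d) elements of order d for each divisor d of 256, and zero for non-divisors.
Since 352 ∤ 256, the count is 0.

0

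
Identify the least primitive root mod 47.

5

φ(47) = 47 − 1 = 46 = 2 · 23.
g is a primitive root iff g^(46/q) ≢ 1 (mod 47) for each prime q ∈ {2, 23}.
g = 2: 2^23 ≡ 1 — hits 1, so not a primitive root.
g = 3: 3^23 ≡ 1 — hits 1, so not a primitive root.
g = 4: 4^23 ≡ 1 — hits 1, so not a primitive root.
g = 5: 5^23 ≡ 46; 5^2 ≡ 25 — none is 1, so 5 is a primitive root.
So 5 is the smallest generator of (Z/47Z)^×.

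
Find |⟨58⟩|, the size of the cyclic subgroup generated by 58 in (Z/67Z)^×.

ord(58) | φ(67) = 67 − 1 = 66 = 2 · 3 · 11.
Divisors of 66: 1, 2, 3, 6, 11, 22, 33, 66.
Evaluate successive powers at the divisors of 66:
58^1 ≡ 58 (mod 67)
58^2 ≡ 14 (mod 67)
58^3 ≡ 8 (mod 67)
58^6 ≡ 64 (mod 67)
58^11 ≡ 66 (mod 67)
58^22 ≡ 1 (mod 67) ✓
Hence ord(58) = 22.

22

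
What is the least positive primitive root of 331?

φ(331) = 331 − 1 = 330 = 2 · 3 · 5 · 11.
Test candidates g = 2, 3, … against the prime factors q ∈ {2, 3, 5, 11} of φ(331): g is a generator iff g^(330/q) ≢ 1 for every such q.
g = 2: 2^165 ≡ 330; 2^110 ≡ 299; 2^66 ≡ 64; 2^30 ≡ 1 — hits 1, so not a primitive root.
g = 3: 3^165 ≡ 330; 3^110 ≡ 299; 3^66 ≡ 64; 3^30 ≡ 270 — none is 1, so 3 is a primitive root.
Hence the least primitive root of 331 is 3.

3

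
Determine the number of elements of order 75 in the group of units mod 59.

φ(59) = 59 − 1 = 58 = 2 · 29.
In a cyclic group of order 58, there are φ(d) elements of order d for each divisor d of 58, and zero for non-divisors.
Here 58 is not a multiple of 75, so there are no elements of order 75.

0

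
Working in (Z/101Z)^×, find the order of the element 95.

By Lagrange's theorem, ord_101(95) divides φ(101) = 101 − 1 = 100 = 2^2 · 5^2.
Divisors of 100: 1, 2, 4, 5, 10, 20, 25, 50, 100.
Test each divisor d:
95^1 ≡ 95 (mod 101)
95^2 ≡ 36 (mod 101)
95^4 ≡ 84 (mod 101)
95^5 ≡ 1 (mod 101) ✓
Hence ord(95) = 5.

5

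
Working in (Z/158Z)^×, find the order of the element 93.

26

The order of 93 must divide φ(158) = φ(2)·φ(79) = 1·78 = 78 = 2 · 3 · 13.
Divisors of 78: 1, 2, 3, 6, 13, 26, 39, 78.
Compute 93^d (mod 158) for the divisors d until we hit 1:
93^1 ≡ 93 (mod 158)
93^2 ≡ 117 (mod 158)
93^3 ≡ 137 (mod 158)
93^6 ≡ 125 (mod 158)
93^13 ≡ 157 (mod 158)
93^26 ≡ 1 (mod 158) ✓
The smallest such exponent is 26, so the order of 93 is 26.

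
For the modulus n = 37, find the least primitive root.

φ(37) = 37 − 1 = 36 = 2^2 · 3^2.
g is a primitive root iff g^(36/q) ≢ 1 (mod 37) for each prime q ∈ {2, 3}.
g = 2: 2^18 ≡ 36; 2^12 ≡ 26 — none is 1, so 2 is a primitive root.
Hence the least primitive root of 37 is 2.

2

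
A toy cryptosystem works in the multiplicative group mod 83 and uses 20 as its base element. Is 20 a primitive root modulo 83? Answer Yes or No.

Yes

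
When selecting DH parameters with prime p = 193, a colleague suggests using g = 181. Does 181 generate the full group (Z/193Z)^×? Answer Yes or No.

No

φ(193) = 193 − 1 = 192 = 2^6 · 3.
An element g generates (Z/193Z)^× iff g^(192/q) ≢ 1 (mod 193) for each prime q ∈ {2, 3}.
181^96 ≡ 1 (mod 193)  [q = 2: ≡ 1 ✗]
181^64 ≡ 108 (mod 193)  [q = 3: ≢ 1 ✓]
Since 181^96 ≡ 1, the order of 181 divides 96 < 192, so 181 is not a primitive root.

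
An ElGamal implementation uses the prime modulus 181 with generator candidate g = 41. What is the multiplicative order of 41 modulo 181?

180

By Lagrange's theorem, ord_181(41) divides φ(181) = 181 − 1 = 180 = 2^2 · 3^2 · 5.
Divisors of 180: 1, 2, 3, 4, 5, 6, 9, 10, 12, 15, 18, 20, 30, 36, 45, 60, 90, 180.
Test each divisor d:
41^1 ≡ 41
41^2 ≡ 52
41^3 ≡ 141
41^4 ≡ 170
41^5 ≡ 92
41^6 ≡ 152
41^9 ≡ 74
41^10 ≡ 138
41^12 ≡ 117
41^15 ≡ 26
41^18 ≡ 46
41^20 ≡ 39
41^30 ≡ 133
41^36 ≡ 125
41^45 ≡ 19
41^60 ≡ 132
41^90 ≡ 180
41^180 ≡ 1
Hence ord(41) = 180.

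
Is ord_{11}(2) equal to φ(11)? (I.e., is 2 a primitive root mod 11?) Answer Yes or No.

Yes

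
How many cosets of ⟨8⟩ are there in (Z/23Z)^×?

2

By Lagrange's theorem, ord_23(8) divides φ(23) = 23 − 1 = 22 = 2 · 11.
Divisors of 22: 1, 2, 11, 22.
Test each divisor d:
8^1 ≡ 8 (mod 23)
8^2 ≡ 18 (mod 23)
8^11 ≡ 1 (mod 23) ✓
The order of 8 is 11, so the subgroup it generates has 11 elements.
Index = |(Z/23Z)^×| / |⟨8⟩| = 22 / 11 = 2.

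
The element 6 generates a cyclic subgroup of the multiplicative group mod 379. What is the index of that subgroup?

6

ord(6) | φ(379) = 379 − 1 = 378 = 2 · 3^3 · 7.
Divisors of 378: 1, 2, 3, 6, 7, 9, 14, 18, 21, 27, 42, 54, 63, 126, 189, 378.
Test each divisor d:
6^1 ≡ 6 (mod 379)
6^2 ≡ 36 (mod 379)
6^3 ≡ 216 (mod 379)
6^6 ≡ 39 (mod 379)
6^7 ≡ 234 (mod 379)
6^9 ≡ 86 (mod 379)
6^14 ≡ 180 (mod 379)
6^18 ≡ 195 (mod 379)
6^21 ≡ 51 (mod 379)
6^27 ≡ 94 (mod 379)
6^42 ≡ 327 (mod 379)
6^54 ≡ 119 (mod 379)
6^63 ≡ 1 (mod 379) ✓
Thus |⟨6⟩| = ord(6) = 63.
The index is φ(379) / ord(6) = 378 / 63 = 6.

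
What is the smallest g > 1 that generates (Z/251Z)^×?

6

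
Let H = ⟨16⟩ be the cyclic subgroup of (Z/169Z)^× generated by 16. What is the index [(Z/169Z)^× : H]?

By Lagrange's theorem, ord_169(16) divides φ(169) = φ(13^2) = 13·(13−1) = 156 = 2^2 · 3 · 13.
Divisors of 156: 1, 2, 3, 4, 6, 12, 13, 26, 39, 52, 78, 156.
Evaluate successive powers at the divisors of 156:
16^1 ≡ 16 (mod 169)
16^2 ≡ 87 (mod 169)
16^3 ≡ 40 (mod 169)
16^4 ≡ 133 (mod 169)
16^6 ≡ 79 (mod 169)
16^12 ≡ 157 (mod 169)
16^13 ≡ 146 (mod 169)
16^26 ≡ 22 (mod 169)
16^39 ≡ 1 (mod 169) ✓
Thus |⟨16⟩| = ord(16) = 39.
Index = |(Z/169Z)^×| / |⟨16⟩| = 156 / 39 = 4.

4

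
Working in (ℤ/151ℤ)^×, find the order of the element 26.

50

The order of 26 must divide φ(151) = 151 − 1 = 150 = 2 · 3 · 5^2.
Divisors of 150: 1, 2, 3, 5, 6, 10, 15, 25, 30, 50, 75, 150.
Compute 26^d (mod 151) for the divisors d until we hit 1:
26^1 ≡ 26
26^2 ≡ 72
26^3 ≡ 60
26^5 ≡ 92
26^6 ≡ 127
26^10 ≡ 8
26^15 ≡ 132
26^25 ≡ 150
26^30 ≡ 59
26^50 ≡ 1
The smallest such exponent is 50, so the order of 26 is 50.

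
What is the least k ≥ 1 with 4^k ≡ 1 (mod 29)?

14

By Lagrange's theorem, ord_29(4) divides φ(29) = 29 − 1 = 28 = 2^2 · 7.
Divisors of 28: 1, 2, 4, 7, 14, 28.
Compute 4^d (mod 29) for the divisors d until we hit 1:
4^1 ≡ 4 (mod 29)
4^2 ≡ 16 (mod 29)
4^4 ≡ 24 (mod 29)
4^7 ≡ 28 (mod 29)
4^14 ≡ 1 (mod 29) ✓
Hence ord(4) = 14.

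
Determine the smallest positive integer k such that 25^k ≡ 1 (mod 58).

7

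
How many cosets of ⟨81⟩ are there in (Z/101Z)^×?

4

Since 81 ∈ (Z/101Z)^×, its order divides φ(101) = 101 − 1 = 100 = 2^2 · 5^2.
Divisors of 100: 1, 2, 4, 5, 10, 20, 25, 50, 100.
Test each divisor d:
81^1 ≡ 81 (mod 101)
81^2 ≡ 97 (mod 101)
81^4 ≡ 16 (mod 101)
81^5 ≡ 84 (mod 101)
81^10 ≡ 87 (mod 101)
81^20 ≡ 95 (mod 101)
81^25 ≡ 1 (mod 101) ✓
The order of 81 is 25, so the subgroup it generates has 25 elements.
[(Z/101Z)^× : ⟨81⟩] = 100/25 = 4.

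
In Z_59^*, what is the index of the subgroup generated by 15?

ord(15) | φ(59) = 59 − 1 = 58 = 2 · 29.
Divisors of 58: 1, 2, 29, 58.
Compute 15^d (mod 59) for the divisors d until we hit 1:
15^1 ≡ 15 (mod 59)
15^2 ≡ 48 (mod 59)
15^29 ≡ 1 (mod 59) ✓
Thus |⟨15⟩| = ord(15) = 29.
The index is φ(59) / ord(15) = 58 / 29 = 2.

2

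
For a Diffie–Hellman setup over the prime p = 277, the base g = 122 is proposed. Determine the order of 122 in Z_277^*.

ord(122) | φ(277) = 277 − 1 = 276 = 2^2 · 3 · 23.
Divisors of 276: 1, 2, 3, 4, 6, 12, 23, 46, 69, 92, 138, 276.
Check 122^d mod 277 for each divisor in increasing order:
122^1 ≡ 122 (mod 277)
122^2 ≡ 203 (mod 277)
122^3 ≡ 113 (mod 277)
122^4 ≡ 213 (mod 277)
122^6 ≡ 27 (mod 277)
122^12 ≡ 175 (mod 277)
122^23 ≡ 276 (mod 277)
122^46 ≡ 1 (mod 277) ✓
The smallest such exponent is 46, so the order of 122 is 46.

46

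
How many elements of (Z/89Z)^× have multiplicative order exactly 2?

1

φ(89) = 89 − 1 = 88 = 2^3 · 11.
Since (Z/89Z)^× is cyclic of order 88, the number of elements of order d is φ(d) when d | 88 and 0 otherwise.
2 | 88, and φ(2) = 2 − 1 = 1.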